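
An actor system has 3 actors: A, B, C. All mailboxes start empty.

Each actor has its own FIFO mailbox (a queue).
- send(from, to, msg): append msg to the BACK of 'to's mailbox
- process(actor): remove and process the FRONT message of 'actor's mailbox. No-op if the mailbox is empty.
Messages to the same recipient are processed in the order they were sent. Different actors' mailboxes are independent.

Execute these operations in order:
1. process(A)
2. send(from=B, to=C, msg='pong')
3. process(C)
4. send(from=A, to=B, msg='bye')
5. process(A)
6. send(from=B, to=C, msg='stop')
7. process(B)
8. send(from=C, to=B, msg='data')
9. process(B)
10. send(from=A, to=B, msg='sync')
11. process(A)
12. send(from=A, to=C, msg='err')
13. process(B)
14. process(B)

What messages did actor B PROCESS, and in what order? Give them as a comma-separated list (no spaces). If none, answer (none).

Answer: bye,data,sync

Derivation:
After 1 (process(A)): A:[] B:[] C:[]
After 2 (send(from=B, to=C, msg='pong')): A:[] B:[] C:[pong]
After 3 (process(C)): A:[] B:[] C:[]
After 4 (send(from=A, to=B, msg='bye')): A:[] B:[bye] C:[]
After 5 (process(A)): A:[] B:[bye] C:[]
After 6 (send(from=B, to=C, msg='stop')): A:[] B:[bye] C:[stop]
After 7 (process(B)): A:[] B:[] C:[stop]
After 8 (send(from=C, to=B, msg='data')): A:[] B:[data] C:[stop]
After 9 (process(B)): A:[] B:[] C:[stop]
After 10 (send(from=A, to=B, msg='sync')): A:[] B:[sync] C:[stop]
After 11 (process(A)): A:[] B:[sync] C:[stop]
After 12 (send(from=A, to=C, msg='err')): A:[] B:[sync] C:[stop,err]
After 13 (process(B)): A:[] B:[] C:[stop,err]
After 14 (process(B)): A:[] B:[] C:[stop,err]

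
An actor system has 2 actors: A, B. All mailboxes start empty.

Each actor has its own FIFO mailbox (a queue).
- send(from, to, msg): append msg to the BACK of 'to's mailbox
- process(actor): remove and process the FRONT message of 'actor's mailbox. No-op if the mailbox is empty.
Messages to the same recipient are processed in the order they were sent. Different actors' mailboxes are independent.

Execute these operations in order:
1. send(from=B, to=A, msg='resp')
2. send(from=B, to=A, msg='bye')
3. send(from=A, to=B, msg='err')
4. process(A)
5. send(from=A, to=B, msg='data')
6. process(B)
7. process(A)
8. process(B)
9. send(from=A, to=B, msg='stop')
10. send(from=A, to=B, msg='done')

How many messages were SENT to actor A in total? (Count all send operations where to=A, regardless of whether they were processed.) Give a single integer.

Answer: 2

Derivation:
After 1 (send(from=B, to=A, msg='resp')): A:[resp] B:[]
After 2 (send(from=B, to=A, msg='bye')): A:[resp,bye] B:[]
After 3 (send(from=A, to=B, msg='err')): A:[resp,bye] B:[err]
After 4 (process(A)): A:[bye] B:[err]
After 5 (send(from=A, to=B, msg='data')): A:[bye] B:[err,data]
After 6 (process(B)): A:[bye] B:[data]
After 7 (process(A)): A:[] B:[data]
After 8 (process(B)): A:[] B:[]
After 9 (send(from=A, to=B, msg='stop')): A:[] B:[stop]
After 10 (send(from=A, to=B, msg='done')): A:[] B:[stop,done]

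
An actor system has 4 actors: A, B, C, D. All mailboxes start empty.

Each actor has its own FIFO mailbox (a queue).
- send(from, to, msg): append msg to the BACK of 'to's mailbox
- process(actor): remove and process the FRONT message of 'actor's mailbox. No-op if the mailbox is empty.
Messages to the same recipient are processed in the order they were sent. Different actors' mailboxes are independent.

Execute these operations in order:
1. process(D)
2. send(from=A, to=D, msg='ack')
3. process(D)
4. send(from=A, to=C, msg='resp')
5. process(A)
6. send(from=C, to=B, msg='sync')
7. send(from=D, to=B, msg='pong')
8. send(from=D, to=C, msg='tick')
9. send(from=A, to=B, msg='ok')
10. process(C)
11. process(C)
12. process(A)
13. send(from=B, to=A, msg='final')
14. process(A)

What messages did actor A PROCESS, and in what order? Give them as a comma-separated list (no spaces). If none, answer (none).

Answer: final

Derivation:
After 1 (process(D)): A:[] B:[] C:[] D:[]
After 2 (send(from=A, to=D, msg='ack')): A:[] B:[] C:[] D:[ack]
After 3 (process(D)): A:[] B:[] C:[] D:[]
After 4 (send(from=A, to=C, msg='resp')): A:[] B:[] C:[resp] D:[]
After 5 (process(A)): A:[] B:[] C:[resp] D:[]
After 6 (send(from=C, to=B, msg='sync')): A:[] B:[sync] C:[resp] D:[]
After 7 (send(from=D, to=B, msg='pong')): A:[] B:[sync,pong] C:[resp] D:[]
After 8 (send(from=D, to=C, msg='tick')): A:[] B:[sync,pong] C:[resp,tick] D:[]
After 9 (send(from=A, to=B, msg='ok')): A:[] B:[sync,pong,ok] C:[resp,tick] D:[]
After 10 (process(C)): A:[] B:[sync,pong,ok] C:[tick] D:[]
After 11 (process(C)): A:[] B:[sync,pong,ok] C:[] D:[]
After 12 (process(A)): A:[] B:[sync,pong,ok] C:[] D:[]
After 13 (send(from=B, to=A, msg='final')): A:[final] B:[sync,pong,ok] C:[] D:[]
After 14 (process(A)): A:[] B:[sync,pong,ok] C:[] D:[]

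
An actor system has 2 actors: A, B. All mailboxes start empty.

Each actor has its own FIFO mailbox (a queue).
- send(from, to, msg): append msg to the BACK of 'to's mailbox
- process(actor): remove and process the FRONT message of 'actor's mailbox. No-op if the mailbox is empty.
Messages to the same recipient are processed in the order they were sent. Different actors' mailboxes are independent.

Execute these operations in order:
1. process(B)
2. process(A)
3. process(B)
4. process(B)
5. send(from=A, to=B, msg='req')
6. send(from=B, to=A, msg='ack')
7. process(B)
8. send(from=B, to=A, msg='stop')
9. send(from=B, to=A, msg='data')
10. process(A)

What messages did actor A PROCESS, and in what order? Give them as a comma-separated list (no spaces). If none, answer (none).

Answer: ack

Derivation:
After 1 (process(B)): A:[] B:[]
After 2 (process(A)): A:[] B:[]
After 3 (process(B)): A:[] B:[]
After 4 (process(B)): A:[] B:[]
After 5 (send(from=A, to=B, msg='req')): A:[] B:[req]
After 6 (send(from=B, to=A, msg='ack')): A:[ack] B:[req]
After 7 (process(B)): A:[ack] B:[]
After 8 (send(from=B, to=A, msg='stop')): A:[ack,stop] B:[]
After 9 (send(from=B, to=A, msg='data')): A:[ack,stop,data] B:[]
After 10 (process(A)): A:[stop,data] B:[]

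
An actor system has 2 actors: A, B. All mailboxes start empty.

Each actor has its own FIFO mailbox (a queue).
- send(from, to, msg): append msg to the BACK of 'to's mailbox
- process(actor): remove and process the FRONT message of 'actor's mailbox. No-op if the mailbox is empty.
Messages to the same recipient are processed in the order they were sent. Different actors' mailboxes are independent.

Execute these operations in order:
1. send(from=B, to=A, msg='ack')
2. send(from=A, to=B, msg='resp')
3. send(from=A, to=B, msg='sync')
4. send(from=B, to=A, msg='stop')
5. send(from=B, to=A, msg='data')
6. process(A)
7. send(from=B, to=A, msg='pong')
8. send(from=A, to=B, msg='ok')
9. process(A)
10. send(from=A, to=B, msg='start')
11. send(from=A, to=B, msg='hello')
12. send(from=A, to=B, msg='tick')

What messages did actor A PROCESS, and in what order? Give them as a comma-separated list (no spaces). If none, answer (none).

After 1 (send(from=B, to=A, msg='ack')): A:[ack] B:[]
After 2 (send(from=A, to=B, msg='resp')): A:[ack] B:[resp]
After 3 (send(from=A, to=B, msg='sync')): A:[ack] B:[resp,sync]
After 4 (send(from=B, to=A, msg='stop')): A:[ack,stop] B:[resp,sync]
After 5 (send(from=B, to=A, msg='data')): A:[ack,stop,data] B:[resp,sync]
After 6 (process(A)): A:[stop,data] B:[resp,sync]
After 7 (send(from=B, to=A, msg='pong')): A:[stop,data,pong] B:[resp,sync]
After 8 (send(from=A, to=B, msg='ok')): A:[stop,data,pong] B:[resp,sync,ok]
After 9 (process(A)): A:[data,pong] B:[resp,sync,ok]
After 10 (send(from=A, to=B, msg='start')): A:[data,pong] B:[resp,sync,ok,start]
After 11 (send(from=A, to=B, msg='hello')): A:[data,pong] B:[resp,sync,ok,start,hello]
After 12 (send(from=A, to=B, msg='tick')): A:[data,pong] B:[resp,sync,ok,start,hello,tick]

Answer: ack,stop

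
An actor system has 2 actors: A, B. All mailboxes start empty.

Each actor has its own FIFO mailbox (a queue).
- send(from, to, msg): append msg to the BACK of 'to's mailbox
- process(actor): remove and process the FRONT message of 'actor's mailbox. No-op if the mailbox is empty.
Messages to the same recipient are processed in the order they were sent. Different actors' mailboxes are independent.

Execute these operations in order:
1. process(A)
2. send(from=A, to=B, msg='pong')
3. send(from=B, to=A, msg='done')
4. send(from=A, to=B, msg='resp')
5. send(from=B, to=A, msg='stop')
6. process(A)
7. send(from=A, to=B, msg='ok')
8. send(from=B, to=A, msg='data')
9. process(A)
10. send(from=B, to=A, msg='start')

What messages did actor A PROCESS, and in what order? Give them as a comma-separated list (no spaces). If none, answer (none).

After 1 (process(A)): A:[] B:[]
After 2 (send(from=A, to=B, msg='pong')): A:[] B:[pong]
After 3 (send(from=B, to=A, msg='done')): A:[done] B:[pong]
After 4 (send(from=A, to=B, msg='resp')): A:[done] B:[pong,resp]
After 5 (send(from=B, to=A, msg='stop')): A:[done,stop] B:[pong,resp]
After 6 (process(A)): A:[stop] B:[pong,resp]
After 7 (send(from=A, to=B, msg='ok')): A:[stop] B:[pong,resp,ok]
After 8 (send(from=B, to=A, msg='data')): A:[stop,data] B:[pong,resp,ok]
After 9 (process(A)): A:[data] B:[pong,resp,ok]
After 10 (send(from=B, to=A, msg='start')): A:[data,start] B:[pong,resp,ok]

Answer: done,stop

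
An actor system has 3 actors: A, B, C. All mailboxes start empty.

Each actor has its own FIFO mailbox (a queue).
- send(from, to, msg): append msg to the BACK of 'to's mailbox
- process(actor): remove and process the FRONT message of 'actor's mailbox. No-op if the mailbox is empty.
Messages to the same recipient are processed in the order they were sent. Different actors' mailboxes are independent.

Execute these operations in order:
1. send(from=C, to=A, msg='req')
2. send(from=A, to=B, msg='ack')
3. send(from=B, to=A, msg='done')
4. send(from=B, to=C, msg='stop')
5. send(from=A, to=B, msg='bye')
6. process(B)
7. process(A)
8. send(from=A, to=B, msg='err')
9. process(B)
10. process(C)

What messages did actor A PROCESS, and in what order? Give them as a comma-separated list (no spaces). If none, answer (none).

Answer: req

Derivation:
After 1 (send(from=C, to=A, msg='req')): A:[req] B:[] C:[]
After 2 (send(from=A, to=B, msg='ack')): A:[req] B:[ack] C:[]
After 3 (send(from=B, to=A, msg='done')): A:[req,done] B:[ack] C:[]
After 4 (send(from=B, to=C, msg='stop')): A:[req,done] B:[ack] C:[stop]
After 5 (send(from=A, to=B, msg='bye')): A:[req,done] B:[ack,bye] C:[stop]
After 6 (process(B)): A:[req,done] B:[bye] C:[stop]
After 7 (process(A)): A:[done] B:[bye] C:[stop]
After 8 (send(from=A, to=B, msg='err')): A:[done] B:[bye,err] C:[stop]
After 9 (process(B)): A:[done] B:[err] C:[stop]
After 10 (process(C)): A:[done] B:[err] C:[]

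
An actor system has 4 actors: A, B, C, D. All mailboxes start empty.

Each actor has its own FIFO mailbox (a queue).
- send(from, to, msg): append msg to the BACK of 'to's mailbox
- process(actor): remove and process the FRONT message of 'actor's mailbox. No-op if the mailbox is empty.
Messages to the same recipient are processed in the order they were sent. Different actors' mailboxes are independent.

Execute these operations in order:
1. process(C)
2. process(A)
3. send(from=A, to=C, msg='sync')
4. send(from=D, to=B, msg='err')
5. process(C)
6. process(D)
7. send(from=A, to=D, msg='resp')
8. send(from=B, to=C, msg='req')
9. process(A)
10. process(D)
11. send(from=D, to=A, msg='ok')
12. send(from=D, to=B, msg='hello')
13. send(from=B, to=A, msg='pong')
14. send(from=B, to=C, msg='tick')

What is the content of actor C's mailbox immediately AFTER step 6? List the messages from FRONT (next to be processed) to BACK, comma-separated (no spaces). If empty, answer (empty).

After 1 (process(C)): A:[] B:[] C:[] D:[]
After 2 (process(A)): A:[] B:[] C:[] D:[]
After 3 (send(from=A, to=C, msg='sync')): A:[] B:[] C:[sync] D:[]
After 4 (send(from=D, to=B, msg='err')): A:[] B:[err] C:[sync] D:[]
After 5 (process(C)): A:[] B:[err] C:[] D:[]
After 6 (process(D)): A:[] B:[err] C:[] D:[]

(empty)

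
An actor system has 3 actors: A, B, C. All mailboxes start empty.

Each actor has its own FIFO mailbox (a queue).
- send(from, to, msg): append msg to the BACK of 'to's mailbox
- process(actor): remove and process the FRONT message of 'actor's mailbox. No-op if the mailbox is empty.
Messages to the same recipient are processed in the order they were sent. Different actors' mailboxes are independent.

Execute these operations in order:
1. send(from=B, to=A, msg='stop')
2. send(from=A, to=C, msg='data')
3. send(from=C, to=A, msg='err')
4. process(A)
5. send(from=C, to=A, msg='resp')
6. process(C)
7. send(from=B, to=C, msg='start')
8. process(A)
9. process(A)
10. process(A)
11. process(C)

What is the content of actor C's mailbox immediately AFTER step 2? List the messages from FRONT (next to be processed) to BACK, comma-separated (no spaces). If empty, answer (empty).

After 1 (send(from=B, to=A, msg='stop')): A:[stop] B:[] C:[]
After 2 (send(from=A, to=C, msg='data')): A:[stop] B:[] C:[data]

data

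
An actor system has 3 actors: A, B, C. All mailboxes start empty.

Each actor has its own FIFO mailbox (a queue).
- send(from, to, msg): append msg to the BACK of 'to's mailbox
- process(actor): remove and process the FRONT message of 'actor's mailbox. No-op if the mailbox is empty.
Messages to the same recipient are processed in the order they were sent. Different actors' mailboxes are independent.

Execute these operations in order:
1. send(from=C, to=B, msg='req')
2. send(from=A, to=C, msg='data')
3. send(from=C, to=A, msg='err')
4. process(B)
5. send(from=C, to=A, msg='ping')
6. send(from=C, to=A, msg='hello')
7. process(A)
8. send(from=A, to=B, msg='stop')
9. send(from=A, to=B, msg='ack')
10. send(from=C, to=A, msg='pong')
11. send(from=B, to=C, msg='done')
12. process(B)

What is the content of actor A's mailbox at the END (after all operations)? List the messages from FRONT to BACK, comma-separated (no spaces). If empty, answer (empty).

After 1 (send(from=C, to=B, msg='req')): A:[] B:[req] C:[]
After 2 (send(from=A, to=C, msg='data')): A:[] B:[req] C:[data]
After 3 (send(from=C, to=A, msg='err')): A:[err] B:[req] C:[data]
After 4 (process(B)): A:[err] B:[] C:[data]
After 5 (send(from=C, to=A, msg='ping')): A:[err,ping] B:[] C:[data]
After 6 (send(from=C, to=A, msg='hello')): A:[err,ping,hello] B:[] C:[data]
After 7 (process(A)): A:[ping,hello] B:[] C:[data]
After 8 (send(from=A, to=B, msg='stop')): A:[ping,hello] B:[stop] C:[data]
After 9 (send(from=A, to=B, msg='ack')): A:[ping,hello] B:[stop,ack] C:[data]
After 10 (send(from=C, to=A, msg='pong')): A:[ping,hello,pong] B:[stop,ack] C:[data]
After 11 (send(from=B, to=C, msg='done')): A:[ping,hello,pong] B:[stop,ack] C:[data,done]
After 12 (process(B)): A:[ping,hello,pong] B:[ack] C:[data,done]

Answer: ping,hello,pong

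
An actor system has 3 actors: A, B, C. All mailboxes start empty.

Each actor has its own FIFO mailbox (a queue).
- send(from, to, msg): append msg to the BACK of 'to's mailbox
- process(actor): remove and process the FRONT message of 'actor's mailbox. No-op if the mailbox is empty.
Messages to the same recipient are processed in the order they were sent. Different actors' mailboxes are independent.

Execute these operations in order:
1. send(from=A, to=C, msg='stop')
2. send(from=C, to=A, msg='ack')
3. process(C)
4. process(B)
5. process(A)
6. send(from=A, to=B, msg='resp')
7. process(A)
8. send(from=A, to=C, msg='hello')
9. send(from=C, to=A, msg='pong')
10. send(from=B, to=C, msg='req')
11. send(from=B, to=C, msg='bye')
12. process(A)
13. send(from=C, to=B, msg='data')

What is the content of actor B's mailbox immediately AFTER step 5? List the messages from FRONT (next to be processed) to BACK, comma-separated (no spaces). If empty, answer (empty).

After 1 (send(from=A, to=C, msg='stop')): A:[] B:[] C:[stop]
After 2 (send(from=C, to=A, msg='ack')): A:[ack] B:[] C:[stop]
After 3 (process(C)): A:[ack] B:[] C:[]
After 4 (process(B)): A:[ack] B:[] C:[]
After 5 (process(A)): A:[] B:[] C:[]

(empty)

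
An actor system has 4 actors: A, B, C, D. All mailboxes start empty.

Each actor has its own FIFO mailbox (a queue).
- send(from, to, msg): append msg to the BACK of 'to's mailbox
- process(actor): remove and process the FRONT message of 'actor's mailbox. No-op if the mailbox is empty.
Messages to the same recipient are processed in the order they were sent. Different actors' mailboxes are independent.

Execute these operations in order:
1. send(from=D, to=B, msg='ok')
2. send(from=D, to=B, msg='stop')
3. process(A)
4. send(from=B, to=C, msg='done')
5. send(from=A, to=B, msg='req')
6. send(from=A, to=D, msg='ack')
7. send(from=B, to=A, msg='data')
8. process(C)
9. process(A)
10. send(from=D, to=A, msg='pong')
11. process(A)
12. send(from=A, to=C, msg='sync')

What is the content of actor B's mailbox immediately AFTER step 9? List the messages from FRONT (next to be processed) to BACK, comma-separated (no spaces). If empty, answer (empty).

After 1 (send(from=D, to=B, msg='ok')): A:[] B:[ok] C:[] D:[]
After 2 (send(from=D, to=B, msg='stop')): A:[] B:[ok,stop] C:[] D:[]
After 3 (process(A)): A:[] B:[ok,stop] C:[] D:[]
After 4 (send(from=B, to=C, msg='done')): A:[] B:[ok,stop] C:[done] D:[]
After 5 (send(from=A, to=B, msg='req')): A:[] B:[ok,stop,req] C:[done] D:[]
After 6 (send(from=A, to=D, msg='ack')): A:[] B:[ok,stop,req] C:[done] D:[ack]
After 7 (send(from=B, to=A, msg='data')): A:[data] B:[ok,stop,req] C:[done] D:[ack]
After 8 (process(C)): A:[data] B:[ok,stop,req] C:[] D:[ack]
After 9 (process(A)): A:[] B:[ok,stop,req] C:[] D:[ack]

ok,stop,req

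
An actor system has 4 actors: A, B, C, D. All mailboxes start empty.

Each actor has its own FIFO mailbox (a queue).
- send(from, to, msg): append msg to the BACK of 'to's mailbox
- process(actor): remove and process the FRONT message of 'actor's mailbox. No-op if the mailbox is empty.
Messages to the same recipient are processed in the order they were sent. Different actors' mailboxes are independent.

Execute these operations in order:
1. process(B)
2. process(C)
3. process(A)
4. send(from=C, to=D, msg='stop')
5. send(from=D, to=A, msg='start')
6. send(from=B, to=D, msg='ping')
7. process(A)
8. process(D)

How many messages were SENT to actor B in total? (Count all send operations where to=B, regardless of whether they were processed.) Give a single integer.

After 1 (process(B)): A:[] B:[] C:[] D:[]
After 2 (process(C)): A:[] B:[] C:[] D:[]
After 3 (process(A)): A:[] B:[] C:[] D:[]
After 4 (send(from=C, to=D, msg='stop')): A:[] B:[] C:[] D:[stop]
After 5 (send(from=D, to=A, msg='start')): A:[start] B:[] C:[] D:[stop]
After 6 (send(from=B, to=D, msg='ping')): A:[start] B:[] C:[] D:[stop,ping]
After 7 (process(A)): A:[] B:[] C:[] D:[stop,ping]
After 8 (process(D)): A:[] B:[] C:[] D:[ping]

Answer: 0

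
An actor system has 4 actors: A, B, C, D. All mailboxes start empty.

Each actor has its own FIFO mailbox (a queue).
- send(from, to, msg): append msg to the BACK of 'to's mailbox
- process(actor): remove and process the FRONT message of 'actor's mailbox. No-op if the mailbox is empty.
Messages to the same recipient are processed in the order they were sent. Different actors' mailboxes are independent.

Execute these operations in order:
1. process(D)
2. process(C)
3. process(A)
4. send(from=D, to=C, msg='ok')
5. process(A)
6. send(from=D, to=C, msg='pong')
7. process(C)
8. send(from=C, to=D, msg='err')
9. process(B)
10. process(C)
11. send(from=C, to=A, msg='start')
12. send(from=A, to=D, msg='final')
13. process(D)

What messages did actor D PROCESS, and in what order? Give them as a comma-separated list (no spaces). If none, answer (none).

After 1 (process(D)): A:[] B:[] C:[] D:[]
After 2 (process(C)): A:[] B:[] C:[] D:[]
After 3 (process(A)): A:[] B:[] C:[] D:[]
After 4 (send(from=D, to=C, msg='ok')): A:[] B:[] C:[ok] D:[]
After 5 (process(A)): A:[] B:[] C:[ok] D:[]
After 6 (send(from=D, to=C, msg='pong')): A:[] B:[] C:[ok,pong] D:[]
After 7 (process(C)): A:[] B:[] C:[pong] D:[]
After 8 (send(from=C, to=D, msg='err')): A:[] B:[] C:[pong] D:[err]
After 9 (process(B)): A:[] B:[] C:[pong] D:[err]
After 10 (process(C)): A:[] B:[] C:[] D:[err]
After 11 (send(from=C, to=A, msg='start')): A:[start] B:[] C:[] D:[err]
After 12 (send(from=A, to=D, msg='final')): A:[start] B:[] C:[] D:[err,final]
After 13 (process(D)): A:[start] B:[] C:[] D:[final]

Answer: err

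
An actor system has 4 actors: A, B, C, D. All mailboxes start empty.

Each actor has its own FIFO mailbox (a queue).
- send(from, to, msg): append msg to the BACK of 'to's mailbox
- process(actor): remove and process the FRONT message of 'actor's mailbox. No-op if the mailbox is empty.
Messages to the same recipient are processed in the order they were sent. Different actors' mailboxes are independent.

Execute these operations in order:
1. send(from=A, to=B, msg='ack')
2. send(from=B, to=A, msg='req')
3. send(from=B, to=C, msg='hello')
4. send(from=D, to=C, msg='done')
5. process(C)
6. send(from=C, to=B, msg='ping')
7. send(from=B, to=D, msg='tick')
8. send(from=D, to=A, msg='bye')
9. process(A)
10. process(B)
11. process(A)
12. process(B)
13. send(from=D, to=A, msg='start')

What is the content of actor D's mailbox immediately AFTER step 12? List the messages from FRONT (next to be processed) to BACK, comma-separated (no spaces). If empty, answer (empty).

After 1 (send(from=A, to=B, msg='ack')): A:[] B:[ack] C:[] D:[]
After 2 (send(from=B, to=A, msg='req')): A:[req] B:[ack] C:[] D:[]
After 3 (send(from=B, to=C, msg='hello')): A:[req] B:[ack] C:[hello] D:[]
After 4 (send(from=D, to=C, msg='done')): A:[req] B:[ack] C:[hello,done] D:[]
After 5 (process(C)): A:[req] B:[ack] C:[done] D:[]
After 6 (send(from=C, to=B, msg='ping')): A:[req] B:[ack,ping] C:[done] D:[]
After 7 (send(from=B, to=D, msg='tick')): A:[req] B:[ack,ping] C:[done] D:[tick]
After 8 (send(from=D, to=A, msg='bye')): A:[req,bye] B:[ack,ping] C:[done] D:[tick]
After 9 (process(A)): A:[bye] B:[ack,ping] C:[done] D:[tick]
After 10 (process(B)): A:[bye] B:[ping] C:[done] D:[tick]
After 11 (process(A)): A:[] B:[ping] C:[done] D:[tick]
After 12 (process(B)): A:[] B:[] C:[done] D:[tick]

tick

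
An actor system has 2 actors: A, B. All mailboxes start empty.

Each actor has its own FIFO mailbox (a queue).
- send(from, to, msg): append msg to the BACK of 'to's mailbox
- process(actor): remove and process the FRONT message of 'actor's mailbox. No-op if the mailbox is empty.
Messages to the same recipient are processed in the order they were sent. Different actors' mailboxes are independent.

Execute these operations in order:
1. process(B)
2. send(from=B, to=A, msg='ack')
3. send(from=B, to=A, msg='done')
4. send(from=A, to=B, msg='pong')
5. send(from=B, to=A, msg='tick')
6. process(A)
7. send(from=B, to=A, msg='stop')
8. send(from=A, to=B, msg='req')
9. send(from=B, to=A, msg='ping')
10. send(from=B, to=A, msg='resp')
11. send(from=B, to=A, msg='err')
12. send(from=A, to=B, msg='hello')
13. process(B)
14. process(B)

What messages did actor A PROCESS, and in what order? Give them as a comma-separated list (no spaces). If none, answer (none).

Answer: ack

Derivation:
After 1 (process(B)): A:[] B:[]
After 2 (send(from=B, to=A, msg='ack')): A:[ack] B:[]
After 3 (send(from=B, to=A, msg='done')): A:[ack,done] B:[]
After 4 (send(from=A, to=B, msg='pong')): A:[ack,done] B:[pong]
After 5 (send(from=B, to=A, msg='tick')): A:[ack,done,tick] B:[pong]
After 6 (process(A)): A:[done,tick] B:[pong]
After 7 (send(from=B, to=A, msg='stop')): A:[done,tick,stop] B:[pong]
After 8 (send(from=A, to=B, msg='req')): A:[done,tick,stop] B:[pong,req]
After 9 (send(from=B, to=A, msg='ping')): A:[done,tick,stop,ping] B:[pong,req]
After 10 (send(from=B, to=A, msg='resp')): A:[done,tick,stop,ping,resp] B:[pong,req]
After 11 (send(from=B, to=A, msg='err')): A:[done,tick,stop,ping,resp,err] B:[pong,req]
After 12 (send(from=A, to=B, msg='hello')): A:[done,tick,stop,ping,resp,err] B:[pong,req,hello]
After 13 (process(B)): A:[done,tick,stop,ping,resp,err] B:[req,hello]
After 14 (process(B)): A:[done,tick,stop,ping,resp,err] B:[hello]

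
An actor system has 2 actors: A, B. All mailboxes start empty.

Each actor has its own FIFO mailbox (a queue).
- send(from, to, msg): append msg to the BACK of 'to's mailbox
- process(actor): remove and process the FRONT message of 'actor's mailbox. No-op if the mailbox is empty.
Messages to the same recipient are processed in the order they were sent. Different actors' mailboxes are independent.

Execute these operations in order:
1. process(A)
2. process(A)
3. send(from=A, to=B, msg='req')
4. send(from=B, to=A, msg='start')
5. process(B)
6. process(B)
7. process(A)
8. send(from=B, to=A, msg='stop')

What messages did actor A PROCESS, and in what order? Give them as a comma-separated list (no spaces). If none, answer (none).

After 1 (process(A)): A:[] B:[]
After 2 (process(A)): A:[] B:[]
After 3 (send(from=A, to=B, msg='req')): A:[] B:[req]
After 4 (send(from=B, to=A, msg='start')): A:[start] B:[req]
After 5 (process(B)): A:[start] B:[]
After 6 (process(B)): A:[start] B:[]
After 7 (process(A)): A:[] B:[]
After 8 (send(from=B, to=A, msg='stop')): A:[stop] B:[]

Answer: start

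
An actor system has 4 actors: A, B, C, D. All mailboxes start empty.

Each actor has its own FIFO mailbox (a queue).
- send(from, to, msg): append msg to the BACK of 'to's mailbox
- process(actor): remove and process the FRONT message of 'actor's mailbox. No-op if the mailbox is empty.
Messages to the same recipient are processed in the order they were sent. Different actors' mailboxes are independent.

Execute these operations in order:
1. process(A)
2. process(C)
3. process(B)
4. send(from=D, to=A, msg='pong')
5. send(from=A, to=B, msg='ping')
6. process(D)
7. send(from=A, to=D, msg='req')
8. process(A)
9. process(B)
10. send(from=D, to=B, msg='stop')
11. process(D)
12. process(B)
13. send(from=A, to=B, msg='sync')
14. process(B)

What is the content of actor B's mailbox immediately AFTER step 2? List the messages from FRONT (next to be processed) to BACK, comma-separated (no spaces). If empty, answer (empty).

After 1 (process(A)): A:[] B:[] C:[] D:[]
After 2 (process(C)): A:[] B:[] C:[] D:[]

(empty)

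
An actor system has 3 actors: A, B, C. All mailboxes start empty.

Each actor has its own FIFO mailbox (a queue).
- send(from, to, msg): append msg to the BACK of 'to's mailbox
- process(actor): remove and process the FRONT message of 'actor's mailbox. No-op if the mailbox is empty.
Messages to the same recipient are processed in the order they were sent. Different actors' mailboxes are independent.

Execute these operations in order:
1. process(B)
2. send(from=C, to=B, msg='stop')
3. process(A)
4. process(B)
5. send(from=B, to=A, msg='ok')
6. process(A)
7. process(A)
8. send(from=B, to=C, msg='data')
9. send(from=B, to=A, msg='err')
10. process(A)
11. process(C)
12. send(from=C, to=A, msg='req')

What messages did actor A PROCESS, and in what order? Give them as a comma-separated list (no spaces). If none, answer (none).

Answer: ok,err

Derivation:
After 1 (process(B)): A:[] B:[] C:[]
After 2 (send(from=C, to=B, msg='stop')): A:[] B:[stop] C:[]
After 3 (process(A)): A:[] B:[stop] C:[]
After 4 (process(B)): A:[] B:[] C:[]
After 5 (send(from=B, to=A, msg='ok')): A:[ok] B:[] C:[]
After 6 (process(A)): A:[] B:[] C:[]
After 7 (process(A)): A:[] B:[] C:[]
After 8 (send(from=B, to=C, msg='data')): A:[] B:[] C:[data]
After 9 (send(from=B, to=A, msg='err')): A:[err] B:[] C:[data]
After 10 (process(A)): A:[] B:[] C:[data]
After 11 (process(C)): A:[] B:[] C:[]
After 12 (send(from=C, to=A, msg='req')): A:[req] B:[] C:[]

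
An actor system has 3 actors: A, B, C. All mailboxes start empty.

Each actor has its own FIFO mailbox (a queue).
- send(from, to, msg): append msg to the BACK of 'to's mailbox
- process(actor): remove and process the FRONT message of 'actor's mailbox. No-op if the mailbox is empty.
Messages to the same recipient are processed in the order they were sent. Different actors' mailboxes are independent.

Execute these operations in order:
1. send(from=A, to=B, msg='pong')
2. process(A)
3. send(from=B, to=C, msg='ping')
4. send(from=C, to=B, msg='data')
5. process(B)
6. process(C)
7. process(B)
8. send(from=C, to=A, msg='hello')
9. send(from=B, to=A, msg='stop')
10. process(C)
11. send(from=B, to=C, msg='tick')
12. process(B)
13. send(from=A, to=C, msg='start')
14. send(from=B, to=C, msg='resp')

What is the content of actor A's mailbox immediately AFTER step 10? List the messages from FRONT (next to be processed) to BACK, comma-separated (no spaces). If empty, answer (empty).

After 1 (send(from=A, to=B, msg='pong')): A:[] B:[pong] C:[]
After 2 (process(A)): A:[] B:[pong] C:[]
After 3 (send(from=B, to=C, msg='ping')): A:[] B:[pong] C:[ping]
After 4 (send(from=C, to=B, msg='data')): A:[] B:[pong,data] C:[ping]
After 5 (process(B)): A:[] B:[data] C:[ping]
After 6 (process(C)): A:[] B:[data] C:[]
After 7 (process(B)): A:[] B:[] C:[]
After 8 (send(from=C, to=A, msg='hello')): A:[hello] B:[] C:[]
After 9 (send(from=B, to=A, msg='stop')): A:[hello,stop] B:[] C:[]
After 10 (process(C)): A:[hello,stop] B:[] C:[]

hello,stop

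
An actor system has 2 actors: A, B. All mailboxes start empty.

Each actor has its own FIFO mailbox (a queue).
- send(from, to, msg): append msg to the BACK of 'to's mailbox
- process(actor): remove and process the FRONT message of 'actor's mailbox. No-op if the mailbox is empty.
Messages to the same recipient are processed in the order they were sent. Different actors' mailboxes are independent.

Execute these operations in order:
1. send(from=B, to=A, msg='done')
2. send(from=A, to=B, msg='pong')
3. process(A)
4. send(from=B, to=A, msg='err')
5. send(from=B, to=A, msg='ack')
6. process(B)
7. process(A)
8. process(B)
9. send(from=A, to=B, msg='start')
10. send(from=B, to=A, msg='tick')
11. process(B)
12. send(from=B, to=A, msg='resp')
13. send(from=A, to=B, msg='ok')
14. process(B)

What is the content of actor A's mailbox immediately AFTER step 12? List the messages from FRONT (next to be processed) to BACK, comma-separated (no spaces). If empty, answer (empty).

After 1 (send(from=B, to=A, msg='done')): A:[done] B:[]
After 2 (send(from=A, to=B, msg='pong')): A:[done] B:[pong]
After 3 (process(A)): A:[] B:[pong]
After 4 (send(from=B, to=A, msg='err')): A:[err] B:[pong]
After 5 (send(from=B, to=A, msg='ack')): A:[err,ack] B:[pong]
After 6 (process(B)): A:[err,ack] B:[]
After 7 (process(A)): A:[ack] B:[]
After 8 (process(B)): A:[ack] B:[]
After 9 (send(from=A, to=B, msg='start')): A:[ack] B:[start]
After 10 (send(from=B, to=A, msg='tick')): A:[ack,tick] B:[start]
After 11 (process(B)): A:[ack,tick] B:[]
After 12 (send(from=B, to=A, msg='resp')): A:[ack,tick,resp] B:[]

ack,tick,resp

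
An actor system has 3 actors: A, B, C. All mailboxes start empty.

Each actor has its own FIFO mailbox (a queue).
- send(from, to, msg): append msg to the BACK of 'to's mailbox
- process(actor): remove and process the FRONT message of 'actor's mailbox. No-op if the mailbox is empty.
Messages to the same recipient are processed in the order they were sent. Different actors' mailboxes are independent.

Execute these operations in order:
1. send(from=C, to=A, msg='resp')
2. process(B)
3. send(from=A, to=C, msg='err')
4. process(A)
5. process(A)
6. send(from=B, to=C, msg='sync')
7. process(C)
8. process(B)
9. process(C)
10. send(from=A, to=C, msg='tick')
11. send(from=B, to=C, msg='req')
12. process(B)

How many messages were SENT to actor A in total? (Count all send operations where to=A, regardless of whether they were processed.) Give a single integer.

After 1 (send(from=C, to=A, msg='resp')): A:[resp] B:[] C:[]
After 2 (process(B)): A:[resp] B:[] C:[]
After 3 (send(from=A, to=C, msg='err')): A:[resp] B:[] C:[err]
After 4 (process(A)): A:[] B:[] C:[err]
After 5 (process(A)): A:[] B:[] C:[err]
After 6 (send(from=B, to=C, msg='sync')): A:[] B:[] C:[err,sync]
After 7 (process(C)): A:[] B:[] C:[sync]
After 8 (process(B)): A:[] B:[] C:[sync]
After 9 (process(C)): A:[] B:[] C:[]
After 10 (send(from=A, to=C, msg='tick')): A:[] B:[] C:[tick]
After 11 (send(from=B, to=C, msg='req')): A:[] B:[] C:[tick,req]
After 12 (process(B)): A:[] B:[] C:[tick,req]

Answer: 1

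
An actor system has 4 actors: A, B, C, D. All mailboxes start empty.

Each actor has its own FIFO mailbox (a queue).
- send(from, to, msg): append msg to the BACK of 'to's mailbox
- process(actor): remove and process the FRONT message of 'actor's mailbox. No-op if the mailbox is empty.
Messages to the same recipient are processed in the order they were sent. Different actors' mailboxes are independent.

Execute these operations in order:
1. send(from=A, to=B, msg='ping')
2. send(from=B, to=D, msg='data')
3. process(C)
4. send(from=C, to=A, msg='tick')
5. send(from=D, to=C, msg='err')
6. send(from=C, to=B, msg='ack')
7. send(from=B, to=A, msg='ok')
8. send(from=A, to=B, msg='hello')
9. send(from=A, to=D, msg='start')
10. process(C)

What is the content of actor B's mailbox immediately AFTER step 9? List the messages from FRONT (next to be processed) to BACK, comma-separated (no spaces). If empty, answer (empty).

After 1 (send(from=A, to=B, msg='ping')): A:[] B:[ping] C:[] D:[]
After 2 (send(from=B, to=D, msg='data')): A:[] B:[ping] C:[] D:[data]
After 3 (process(C)): A:[] B:[ping] C:[] D:[data]
After 4 (send(from=C, to=A, msg='tick')): A:[tick] B:[ping] C:[] D:[data]
After 5 (send(from=D, to=C, msg='err')): A:[tick] B:[ping] C:[err] D:[data]
After 6 (send(from=C, to=B, msg='ack')): A:[tick] B:[ping,ack] C:[err] D:[data]
After 7 (send(from=B, to=A, msg='ok')): A:[tick,ok] B:[ping,ack] C:[err] D:[data]
After 8 (send(from=A, to=B, msg='hello')): A:[tick,ok] B:[ping,ack,hello] C:[err] D:[data]
After 9 (send(from=A, to=D, msg='start')): A:[tick,ok] B:[ping,ack,hello] C:[err] D:[data,start]

ping,ack,hello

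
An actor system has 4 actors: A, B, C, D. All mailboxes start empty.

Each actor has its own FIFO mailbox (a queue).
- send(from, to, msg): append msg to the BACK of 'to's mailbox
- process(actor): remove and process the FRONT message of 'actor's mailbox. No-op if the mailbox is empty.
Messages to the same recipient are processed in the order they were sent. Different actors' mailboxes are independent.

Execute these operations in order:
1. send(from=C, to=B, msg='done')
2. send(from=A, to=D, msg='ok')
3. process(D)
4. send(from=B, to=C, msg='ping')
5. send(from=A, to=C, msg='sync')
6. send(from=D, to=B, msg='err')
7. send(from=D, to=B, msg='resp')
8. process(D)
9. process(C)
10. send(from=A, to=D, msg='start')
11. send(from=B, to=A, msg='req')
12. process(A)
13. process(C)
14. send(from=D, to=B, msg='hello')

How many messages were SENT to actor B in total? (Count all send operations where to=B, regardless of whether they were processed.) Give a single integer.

Answer: 4

Derivation:
After 1 (send(from=C, to=B, msg='done')): A:[] B:[done] C:[] D:[]
After 2 (send(from=A, to=D, msg='ok')): A:[] B:[done] C:[] D:[ok]
After 3 (process(D)): A:[] B:[done] C:[] D:[]
After 4 (send(from=B, to=C, msg='ping')): A:[] B:[done] C:[ping] D:[]
After 5 (send(from=A, to=C, msg='sync')): A:[] B:[done] C:[ping,sync] D:[]
After 6 (send(from=D, to=B, msg='err')): A:[] B:[done,err] C:[ping,sync] D:[]
After 7 (send(from=D, to=B, msg='resp')): A:[] B:[done,err,resp] C:[ping,sync] D:[]
After 8 (process(D)): A:[] B:[done,err,resp] C:[ping,sync] D:[]
After 9 (process(C)): A:[] B:[done,err,resp] C:[sync] D:[]
After 10 (send(from=A, to=D, msg='start')): A:[] B:[done,err,resp] C:[sync] D:[start]
After 11 (send(from=B, to=A, msg='req')): A:[req] B:[done,err,resp] C:[sync] D:[start]
After 12 (process(A)): A:[] B:[done,err,resp] C:[sync] D:[start]
After 13 (process(C)): A:[] B:[done,err,resp] C:[] D:[start]
After 14 (send(from=D, to=B, msg='hello')): A:[] B:[done,err,resp,hello] C:[] D:[start]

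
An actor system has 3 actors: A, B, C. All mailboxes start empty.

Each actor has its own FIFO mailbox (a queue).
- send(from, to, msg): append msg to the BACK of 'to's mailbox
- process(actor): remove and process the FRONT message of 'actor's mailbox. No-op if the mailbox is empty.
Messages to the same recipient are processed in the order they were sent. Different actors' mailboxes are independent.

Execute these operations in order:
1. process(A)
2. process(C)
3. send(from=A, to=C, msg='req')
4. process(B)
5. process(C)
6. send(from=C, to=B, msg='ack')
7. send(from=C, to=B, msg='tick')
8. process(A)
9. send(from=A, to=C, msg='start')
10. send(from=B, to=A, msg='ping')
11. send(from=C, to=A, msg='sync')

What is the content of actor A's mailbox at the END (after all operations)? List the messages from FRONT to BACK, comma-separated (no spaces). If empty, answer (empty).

Answer: ping,sync

Derivation:
After 1 (process(A)): A:[] B:[] C:[]
After 2 (process(C)): A:[] B:[] C:[]
After 3 (send(from=A, to=C, msg='req')): A:[] B:[] C:[req]
After 4 (process(B)): A:[] B:[] C:[req]
After 5 (process(C)): A:[] B:[] C:[]
After 6 (send(from=C, to=B, msg='ack')): A:[] B:[ack] C:[]
After 7 (send(from=C, to=B, msg='tick')): A:[] B:[ack,tick] C:[]
After 8 (process(A)): A:[] B:[ack,tick] C:[]
After 9 (send(from=A, to=C, msg='start')): A:[] B:[ack,tick] C:[start]
After 10 (send(from=B, to=A, msg='ping')): A:[ping] B:[ack,tick] C:[start]
After 11 (send(from=C, to=A, msg='sync')): A:[ping,sync] B:[ack,tick] C:[start]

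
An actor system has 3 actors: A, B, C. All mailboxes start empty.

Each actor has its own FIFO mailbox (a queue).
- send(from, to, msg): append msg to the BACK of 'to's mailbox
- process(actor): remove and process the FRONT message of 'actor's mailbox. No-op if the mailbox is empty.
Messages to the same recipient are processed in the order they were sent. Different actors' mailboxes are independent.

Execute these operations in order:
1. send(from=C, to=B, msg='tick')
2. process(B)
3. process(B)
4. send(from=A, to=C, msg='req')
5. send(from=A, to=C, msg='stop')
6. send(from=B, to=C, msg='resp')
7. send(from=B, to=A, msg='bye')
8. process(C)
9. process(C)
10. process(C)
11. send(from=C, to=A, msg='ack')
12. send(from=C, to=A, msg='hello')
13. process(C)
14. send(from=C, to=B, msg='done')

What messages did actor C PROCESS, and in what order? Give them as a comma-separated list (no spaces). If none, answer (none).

Answer: req,stop,resp

Derivation:
After 1 (send(from=C, to=B, msg='tick')): A:[] B:[tick] C:[]
After 2 (process(B)): A:[] B:[] C:[]
After 3 (process(B)): A:[] B:[] C:[]
After 4 (send(from=A, to=C, msg='req')): A:[] B:[] C:[req]
After 5 (send(from=A, to=C, msg='stop')): A:[] B:[] C:[req,stop]
After 6 (send(from=B, to=C, msg='resp')): A:[] B:[] C:[req,stop,resp]
After 7 (send(from=B, to=A, msg='bye')): A:[bye] B:[] C:[req,stop,resp]
After 8 (process(C)): A:[bye] B:[] C:[stop,resp]
After 9 (process(C)): A:[bye] B:[] C:[resp]
After 10 (process(C)): A:[bye] B:[] C:[]
After 11 (send(from=C, to=A, msg='ack')): A:[bye,ack] B:[] C:[]
After 12 (send(from=C, to=A, msg='hello')): A:[bye,ack,hello] B:[] C:[]
After 13 (process(C)): A:[bye,ack,hello] B:[] C:[]
After 14 (send(from=C, to=B, msg='done')): A:[bye,ack,hello] B:[done] C:[]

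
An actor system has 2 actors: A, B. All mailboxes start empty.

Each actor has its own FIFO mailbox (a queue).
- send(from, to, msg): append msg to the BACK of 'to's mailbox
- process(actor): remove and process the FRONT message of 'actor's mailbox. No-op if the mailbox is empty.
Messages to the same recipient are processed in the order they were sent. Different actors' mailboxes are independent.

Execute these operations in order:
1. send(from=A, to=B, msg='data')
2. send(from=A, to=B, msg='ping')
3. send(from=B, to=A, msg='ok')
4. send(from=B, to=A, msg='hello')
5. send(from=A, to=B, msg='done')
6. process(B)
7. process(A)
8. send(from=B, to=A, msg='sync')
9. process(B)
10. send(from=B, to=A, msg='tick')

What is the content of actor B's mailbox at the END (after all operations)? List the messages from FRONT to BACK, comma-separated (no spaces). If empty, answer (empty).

After 1 (send(from=A, to=B, msg='data')): A:[] B:[data]
After 2 (send(from=A, to=B, msg='ping')): A:[] B:[data,ping]
After 3 (send(from=B, to=A, msg='ok')): A:[ok] B:[data,ping]
After 4 (send(from=B, to=A, msg='hello')): A:[ok,hello] B:[data,ping]
After 5 (send(from=A, to=B, msg='done')): A:[ok,hello] B:[data,ping,done]
After 6 (process(B)): A:[ok,hello] B:[ping,done]
After 7 (process(A)): A:[hello] B:[ping,done]
After 8 (send(from=B, to=A, msg='sync')): A:[hello,sync] B:[ping,done]
After 9 (process(B)): A:[hello,sync] B:[done]
After 10 (send(from=B, to=A, msg='tick')): A:[hello,sync,tick] B:[done]

Answer: done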